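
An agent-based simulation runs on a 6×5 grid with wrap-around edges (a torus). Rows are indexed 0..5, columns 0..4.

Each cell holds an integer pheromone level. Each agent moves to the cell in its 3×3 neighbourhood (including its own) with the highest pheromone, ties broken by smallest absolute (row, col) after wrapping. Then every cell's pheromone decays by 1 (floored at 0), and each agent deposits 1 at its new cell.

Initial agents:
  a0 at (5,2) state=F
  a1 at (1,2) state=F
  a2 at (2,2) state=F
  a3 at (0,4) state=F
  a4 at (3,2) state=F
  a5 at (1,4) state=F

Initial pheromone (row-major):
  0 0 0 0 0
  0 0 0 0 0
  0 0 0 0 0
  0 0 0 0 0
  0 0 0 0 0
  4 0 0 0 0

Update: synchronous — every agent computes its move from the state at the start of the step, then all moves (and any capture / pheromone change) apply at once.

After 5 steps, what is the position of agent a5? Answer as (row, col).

t=1: a0@(0,1) a1@(0,1) a2@(1,1) a3@(5,0) a4@(2,1) a5@(0,0) | pheromone: 1 2 0 0 0 / 0 1 0 0 0 / 0 1 0 0 0 / 0 0 0 0 0 / 0 0 0 0 0 / 4 0 0 0 0
t=2: a0@(5,0) a1@(5,0) a2@(0,1) a3@(5,0) a4@(1,1) a5@(5,0) | pheromone: 0 2 0 0 0 / 0 1 0 0 0 / 0 0 0 0 0 / 0 0 0 0 0 / 0 0 0 0 0 / 7 0 0 0 0
t=3: a0@(5,0) a1@(5,0) a2@(5,0) a3@(5,0) a4@(0,1) a5@(5,0) | pheromone: 0 2 0 0 0 / 0 0 0 0 0 / 0 0 0 0 0 / 0 0 0 0 0 / 0 0 0 0 0 / 11 0 0 0 0
t=4: a0@(5,0) a1@(5,0) a2@(5,0) a3@(5,0) a4@(5,0) a5@(5,0) | pheromone: 0 1 0 0 0 / 0 0 0 0 0 / 0 0 0 0 0 / 0 0 0 0 0 / 0 0 0 0 0 / 16 0 0 0 0
t=5: a0@(5,0) a1@(5,0) a2@(5,0) a3@(5,0) a4@(5,0) a5@(5,0) | pheromone: 0 0 0 0 0 / 0 0 0 0 0 / 0 0 0 0 0 / 0 0 0 0 0 / 0 0 0 0 0 / 21 0 0 0 0

(5, 0)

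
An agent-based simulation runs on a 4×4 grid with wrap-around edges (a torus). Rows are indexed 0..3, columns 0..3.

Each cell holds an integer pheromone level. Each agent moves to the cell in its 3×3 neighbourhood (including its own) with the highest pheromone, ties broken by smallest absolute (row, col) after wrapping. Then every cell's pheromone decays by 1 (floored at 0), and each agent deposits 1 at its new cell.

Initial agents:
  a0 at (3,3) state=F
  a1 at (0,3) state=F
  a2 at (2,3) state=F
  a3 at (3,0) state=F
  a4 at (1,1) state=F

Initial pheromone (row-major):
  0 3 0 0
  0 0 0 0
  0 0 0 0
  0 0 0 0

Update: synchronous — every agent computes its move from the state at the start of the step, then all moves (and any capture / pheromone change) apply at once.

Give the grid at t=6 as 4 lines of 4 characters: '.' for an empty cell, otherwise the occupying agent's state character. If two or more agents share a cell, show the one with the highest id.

t=1: a0@(0,0) a1@(0,0) a2@(1,0) a3@(0,1) a4@(0,1) | pheromone: 2 4 0 0 / 1 0 0 0 / 0 0 0 0 / 0 0 0 0
t=2: a0@(0,1) a1@(0,1) a2@(0,1) a3@(0,1) a4@(0,1) | pheromone: 1 8 0 0 / 0 0 0 0 / 0 0 0 0 / 0 0 0 0
t=3: a0@(0,1) a1@(0,1) a2@(0,1) a3@(0,1) a4@(0,1) | pheromone: 0 12 0 0 / 0 0 0 0 / 0 0 0 0 / 0 0 0 0
t=4: a0@(0,1) a1@(0,1) a2@(0,1) a3@(0,1) a4@(0,1) | pheromone: 0 16 0 0 / 0 0 0 0 / 0 0 0 0 / 0 0 0 0
t=5: a0@(0,1) a1@(0,1) a2@(0,1) a3@(0,1) a4@(0,1) | pheromone: 0 20 0 0 / 0 0 0 0 / 0 0 0 0 / 0 0 0 0
t=6: a0@(0,1) a1@(0,1) a2@(0,1) a3@(0,1) a4@(0,1) | pheromone: 0 24 0 0 / 0 0 0 0 / 0 0 0 0 / 0 0 0 0

.F..
....
....
....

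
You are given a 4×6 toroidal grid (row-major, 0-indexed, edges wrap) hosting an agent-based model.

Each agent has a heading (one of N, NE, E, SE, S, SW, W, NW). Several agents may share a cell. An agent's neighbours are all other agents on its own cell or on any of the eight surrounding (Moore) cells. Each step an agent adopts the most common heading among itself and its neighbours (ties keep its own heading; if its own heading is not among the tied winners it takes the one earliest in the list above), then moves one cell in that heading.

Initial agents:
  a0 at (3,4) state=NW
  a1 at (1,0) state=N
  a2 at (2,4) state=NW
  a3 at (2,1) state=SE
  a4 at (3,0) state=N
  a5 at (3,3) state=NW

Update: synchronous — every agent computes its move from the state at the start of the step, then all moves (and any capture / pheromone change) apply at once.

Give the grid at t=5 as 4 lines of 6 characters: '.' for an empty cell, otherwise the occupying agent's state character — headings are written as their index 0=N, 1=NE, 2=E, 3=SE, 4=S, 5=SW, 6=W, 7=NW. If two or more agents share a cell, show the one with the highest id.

0.....
.0...7
....77
......

t=1: a0@(2,3):NW a1@(0,0):N a2@(1,3):NW a3@(1,1):N a4@(2,0):N a5@(2,2):NW
t=2: a0@(1,2):NW a1@(3,0):N a2@(0,2):NW a3@(0,1):N a4@(1,0):N a5@(1,1):NW
t=3: a0@(0,1):NW a1@(2,0):N a2@(3,1):NW a3@(3,1):N a4@(0,0):N a5@(0,0):NW
t=4: a0@(3,0):NW a1@(1,0):N a2@(2,0):NW a3@(2,1):N a4@(3,5):NW a5@(3,5):NW
t=5: a0@(2,5):NW a1@(0,0):N a2@(1,5):NW a3@(1,1):N a4@(2,4):NW a5@(2,4):NW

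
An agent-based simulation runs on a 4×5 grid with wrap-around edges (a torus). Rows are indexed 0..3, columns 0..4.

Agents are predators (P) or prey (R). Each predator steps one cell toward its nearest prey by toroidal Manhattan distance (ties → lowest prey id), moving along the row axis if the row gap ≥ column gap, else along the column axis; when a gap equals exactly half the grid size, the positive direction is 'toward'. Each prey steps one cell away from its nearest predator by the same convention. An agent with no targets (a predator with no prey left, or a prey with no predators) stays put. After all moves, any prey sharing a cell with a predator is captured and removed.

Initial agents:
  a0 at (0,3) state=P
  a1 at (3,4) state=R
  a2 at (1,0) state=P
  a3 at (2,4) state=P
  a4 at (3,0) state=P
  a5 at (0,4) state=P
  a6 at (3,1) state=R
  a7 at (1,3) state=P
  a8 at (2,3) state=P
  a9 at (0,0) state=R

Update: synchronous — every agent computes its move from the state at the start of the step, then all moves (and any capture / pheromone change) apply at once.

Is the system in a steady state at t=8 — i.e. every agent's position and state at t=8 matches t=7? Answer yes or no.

no

t=1: a0@(3,3):P a1@(0,4):R a2@(0,0):P a3@(3,4):P a4@(3,4):P a5@(3,4):P a6@(3,2):R a7@(2,3):P a8@(3,3):P a9@(3,0):R
t=2: a0@(3,2):P a1@(0,3):R a2@(0,4):P a3@(0,4):P a4@(0,4):P a5@(0,4):P a6@(3,1):R a7@(3,3):P a8@(3,2):P a9@(2,0):R
t=3: a0@(3,1):P a1@(0,2):R a2@(0,3):P a3@(0,3):P a4@(0,3):P a5@(0,3):P a6@(3,0):R a7@(0,3):P a8@(3,1):P a9@(2,4):R
t=4: a0@(3,0):P a1@(0,1):R a2@(0,2):P a3@(0,2):P a4@(0,2):P a5@(0,2):P a6@(3,4):R a7@(0,2):P a8@(3,0):P a9@(2,3):R
t=5: a0@(3,4):P a1@(0,0):R a2@(0,1):P a3@(0,1):P a4@(0,1):P a5@(0,1):P a6@(3,3):R a7@(0,1):P a8@(3,4):P a9@(2,2):R
t=6: a0@(3,3):P a1@(0,4):R a2@(0,0):P a3@(0,0):P a4@(0,0):P a5@(0,0):P a6@(3,2):R a7@(0,0):P a8@(3,3):P a9@(2,1):R
t=7: a0@(3,2):P a1@(0,3):R a2@(0,4):P a3@(0,4):P a4@(0,4):P a5@(0,4):P a6@(3,1):R a7@(0,4):P a8@(3,2):P a9@(2,0):R
t=8: a0@(3,1):P a1@(0,2):R a2@(0,3):P a3@(0,3):P a4@(0,3):P a5@(0,3):P a6@(3,0):R a7@(0,3):P a8@(3,1):P a9@(2,4):R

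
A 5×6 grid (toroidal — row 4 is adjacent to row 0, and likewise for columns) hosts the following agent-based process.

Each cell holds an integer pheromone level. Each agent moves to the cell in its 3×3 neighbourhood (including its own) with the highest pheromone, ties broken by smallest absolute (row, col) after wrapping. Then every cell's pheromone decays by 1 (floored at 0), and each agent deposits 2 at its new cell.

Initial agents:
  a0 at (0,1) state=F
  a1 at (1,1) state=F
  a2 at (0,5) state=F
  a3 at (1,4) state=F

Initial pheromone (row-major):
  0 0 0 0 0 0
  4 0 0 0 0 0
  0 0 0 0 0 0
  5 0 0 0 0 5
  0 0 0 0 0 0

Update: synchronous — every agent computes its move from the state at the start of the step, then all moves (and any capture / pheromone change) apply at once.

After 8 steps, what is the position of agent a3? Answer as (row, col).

t=1: a0@(1,0) a1@(1,0) a2@(1,0) a3@(0,3) | pheromone: 0 0 0 2 0 0 / 9 0 0 0 0 0 / 0 0 0 0 0 0 / 4 0 0 0 0 4 / 0 0 0 0 0 0
t=2: a0@(1,0) a1@(1,0) a2@(1,0) a3@(0,3) | pheromone: 0 0 0 3 0 0 / 14 0 0 0 0 0 / 0 0 0 0 0 0 / 3 0 0 0 0 3 / 0 0 0 0 0 0
t=3: a0@(1,0) a1@(1,0) a2@(1,0) a3@(0,3) | pheromone: 0 0 0 4 0 0 / 19 0 0 0 0 0 / 0 0 0 0 0 0 / 2 0 0 0 0 2 / 0 0 0 0 0 0
t=4: a0@(1,0) a1@(1,0) a2@(1,0) a3@(0,3) | pheromone: 0 0 0 5 0 0 / 24 0 0 0 0 0 / 0 0 0 0 0 0 / 1 0 0 0 0 1 / 0 0 0 0 0 0
t=5: a0@(1,0) a1@(1,0) a2@(1,0) a3@(0,3) | pheromone: 0 0 0 6 0 0 / 29 0 0 0 0 0 / 0 0 0 0 0 0 / 0 0 0 0 0 0 / 0 0 0 0 0 0
t=6: a0@(1,0) a1@(1,0) a2@(1,0) a3@(0,3) | pheromone: 0 0 0 7 0 0 / 34 0 0 0 0 0 / 0 0 0 0 0 0 / 0 0 0 0 0 0 / 0 0 0 0 0 0
t=7: a0@(1,0) a1@(1,0) a2@(1,0) a3@(0,3) | pheromone: 0 0 0 8 0 0 / 39 0 0 0 0 0 / 0 0 0 0 0 0 / 0 0 0 0 0 0 / 0 0 0 0 0 0
t=8: a0@(1,0) a1@(1,0) a2@(1,0) a3@(0,3) | pheromone: 0 0 0 9 0 0 / 44 0 0 0 0 0 / 0 0 0 0 0 0 / 0 0 0 0 0 0 / 0 0 0 0 0 0

(0, 3)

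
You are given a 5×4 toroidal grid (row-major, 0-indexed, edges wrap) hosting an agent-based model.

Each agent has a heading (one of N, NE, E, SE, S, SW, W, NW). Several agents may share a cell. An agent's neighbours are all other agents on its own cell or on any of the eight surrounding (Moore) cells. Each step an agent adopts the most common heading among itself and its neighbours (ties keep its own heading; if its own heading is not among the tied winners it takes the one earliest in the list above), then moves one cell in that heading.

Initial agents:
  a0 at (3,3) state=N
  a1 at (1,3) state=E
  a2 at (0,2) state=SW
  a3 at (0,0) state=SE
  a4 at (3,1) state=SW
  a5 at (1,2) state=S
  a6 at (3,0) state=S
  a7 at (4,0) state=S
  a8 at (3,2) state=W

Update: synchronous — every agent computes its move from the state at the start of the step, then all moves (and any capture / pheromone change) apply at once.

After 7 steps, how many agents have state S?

t=1: a0@(4,3):S a1@(1,0):E a2@(1,1):SW a3@(1,1):SE a4@(4,1):S a5@(2,2):S a6@(4,0):S a7@(0,0):S a8@(3,1):W
t=2: a0@(0,3):S a1@(1,1):E a2@(2,1):S a3@(2,1):S a4@(0,1):S a5@(3,2):S a6@(0,0):S a7@(1,0):S a8@(4,1):S
t=3: a0@(1,3):S a1@(2,1):S a2@(3,1):S a3@(3,1):S a4@(1,1):S a5@(4,2):S a6@(1,0):S a7@(2,0):S a8@(0,1):S
t=4: a0@(2,3):S a1@(3,1):S a2@(4,1):S a3@(4,1):S a4@(2,1):S a5@(0,2):S a6@(2,0):S a7@(3,0):S a8@(1,1):S
t=5: a0@(3,3):S a1@(4,1):S a2@(0,1):S a3@(0,1):S a4@(3,1):S a5@(1,2):S a6@(3,0):S a7@(4,0):S a8@(2,1):S
t=6: a0@(4,3):S a1@(0,1):S a2@(1,1):S a3@(1,1):S a4@(4,1):S a5@(2,2):S a6@(4,0):S a7@(0,0):S a8@(3,1):S
t=7: a0@(0,3):S a1@(1,1):S a2@(2,1):S a3@(2,1):S a4@(0,1):S a5@(3,2):S a6@(0,0):S a7@(1,0):S a8@(4,1):S

9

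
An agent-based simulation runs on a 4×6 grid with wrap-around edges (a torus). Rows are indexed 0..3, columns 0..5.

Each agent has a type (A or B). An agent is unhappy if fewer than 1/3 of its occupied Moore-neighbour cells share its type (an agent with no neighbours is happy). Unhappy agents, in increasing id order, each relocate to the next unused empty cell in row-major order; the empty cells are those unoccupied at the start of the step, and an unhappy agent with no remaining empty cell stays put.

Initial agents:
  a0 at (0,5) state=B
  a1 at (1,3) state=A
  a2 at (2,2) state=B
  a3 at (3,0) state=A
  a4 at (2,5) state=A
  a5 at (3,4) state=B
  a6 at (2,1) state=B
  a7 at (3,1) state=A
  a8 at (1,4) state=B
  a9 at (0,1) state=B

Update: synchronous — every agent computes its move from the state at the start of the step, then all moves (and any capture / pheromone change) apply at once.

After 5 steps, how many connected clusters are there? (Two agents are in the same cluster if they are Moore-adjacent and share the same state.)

3

t=1: a0@(0,5):B a1@(0,0):A a2@(2,2):B a3@(3,0):A a4@(2,5):A a5@(3,4):B a6@(2,1):B a7@(0,2):A a8@(1,4):B a9@(0,3):B
t=2: a0@(0,5):B a1@(0,0):A a2@(2,2):B a3@(3,0):A a4@(2,5):A a5@(3,4):B a6@(2,1):B a7@(0,1):A a8@(1,4):B a9@(0,3):B
t=3: (unchanged — steady state)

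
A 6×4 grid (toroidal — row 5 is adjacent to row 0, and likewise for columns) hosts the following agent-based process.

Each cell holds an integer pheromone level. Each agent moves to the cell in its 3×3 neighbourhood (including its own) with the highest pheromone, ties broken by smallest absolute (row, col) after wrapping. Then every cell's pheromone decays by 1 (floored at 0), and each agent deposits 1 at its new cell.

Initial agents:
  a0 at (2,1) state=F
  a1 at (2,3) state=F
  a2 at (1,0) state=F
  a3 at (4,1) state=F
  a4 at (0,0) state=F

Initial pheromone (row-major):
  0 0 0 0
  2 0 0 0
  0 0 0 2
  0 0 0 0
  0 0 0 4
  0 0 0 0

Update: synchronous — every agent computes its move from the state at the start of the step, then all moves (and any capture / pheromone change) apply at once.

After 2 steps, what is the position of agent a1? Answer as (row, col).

t=1: a0@(1,0) a1@(1,0) a2@(1,0) a3@(3,0) a4@(1,0) | pheromone: 0 0 0 0 / 5 0 0 0 / 0 0 0 1 / 1 0 0 0 / 0 0 0 3 / 0 0 0 0
t=2: a0@(1,0) a1@(1,0) a2@(1,0) a3@(4,3) a4@(1,0) | pheromone: 0 0 0 0 / 8 0 0 0 / 0 0 0 0 / 0 0 0 0 / 0 0 0 3 / 0 0 0 0

(1, 0)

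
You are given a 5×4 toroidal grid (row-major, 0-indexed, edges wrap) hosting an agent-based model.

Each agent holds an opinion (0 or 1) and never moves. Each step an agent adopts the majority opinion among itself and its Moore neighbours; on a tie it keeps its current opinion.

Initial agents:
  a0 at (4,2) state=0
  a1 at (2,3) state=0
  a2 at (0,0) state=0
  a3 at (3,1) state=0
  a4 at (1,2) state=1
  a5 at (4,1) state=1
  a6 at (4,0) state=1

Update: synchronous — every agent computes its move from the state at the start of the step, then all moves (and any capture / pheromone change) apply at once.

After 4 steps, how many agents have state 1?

t=1: a0@(4,2):0 a1@(2,3):0 a2@(0,0):1 a3@(3,1):0 a4@(1,2):1 a5@(4,1):0 a6@(4,0):1
t=2: (unchanged — steady state)

3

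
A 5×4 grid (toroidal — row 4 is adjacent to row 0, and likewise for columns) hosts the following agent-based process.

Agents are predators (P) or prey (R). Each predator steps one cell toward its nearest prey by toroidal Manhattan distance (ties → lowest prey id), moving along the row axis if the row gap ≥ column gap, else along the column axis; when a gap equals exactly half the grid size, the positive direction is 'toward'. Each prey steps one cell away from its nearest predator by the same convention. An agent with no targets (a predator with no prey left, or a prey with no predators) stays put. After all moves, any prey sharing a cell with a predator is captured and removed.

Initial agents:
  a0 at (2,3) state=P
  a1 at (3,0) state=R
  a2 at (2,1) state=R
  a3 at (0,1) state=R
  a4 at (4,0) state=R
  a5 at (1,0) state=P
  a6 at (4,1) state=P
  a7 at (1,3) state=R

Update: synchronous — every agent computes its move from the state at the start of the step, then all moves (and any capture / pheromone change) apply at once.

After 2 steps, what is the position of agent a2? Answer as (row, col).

(3, 0)

t=1: a0@(1,3):P a1@(4,0):R a2@(2,0):R a3@(1,1):R a4@(4,3):R a5@(1,3):P a6@(0,1):P a7@(0,3):R
t=2: a0@(0,3):P a1@(3,0):R a2@(3,0):R a3@(2,1):R a4@(3,3):R a5@(0,3):P a6@(1,1):P a7@(4,3):R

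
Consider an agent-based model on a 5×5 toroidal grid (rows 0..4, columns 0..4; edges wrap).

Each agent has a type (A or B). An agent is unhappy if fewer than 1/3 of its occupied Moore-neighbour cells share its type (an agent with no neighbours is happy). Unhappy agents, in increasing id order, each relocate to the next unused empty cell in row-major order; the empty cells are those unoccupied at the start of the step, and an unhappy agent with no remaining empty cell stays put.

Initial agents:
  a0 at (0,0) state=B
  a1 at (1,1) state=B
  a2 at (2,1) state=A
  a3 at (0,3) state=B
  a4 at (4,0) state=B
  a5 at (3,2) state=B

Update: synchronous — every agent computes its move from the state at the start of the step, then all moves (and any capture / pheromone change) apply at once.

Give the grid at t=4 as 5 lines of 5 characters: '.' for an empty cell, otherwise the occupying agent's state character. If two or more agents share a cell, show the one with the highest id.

t=1: a0@(0,0):B a1@(1,1):B a2@(0,1):A a3@(0,3):B a4@(4,0):B a5@(0,2):B
t=2: a0@(0,0):B a1@(1,1):B a2@(0,4):A a3@(0,3):B a4@(4,0):B a5@(0,2):B
t=3: a0@(0,0):B a1@(1,1):B a2@(0,1):A a3@(0,3):B a4@(4,0):B a5@(0,2):B
t=4: a0@(0,0):B a1@(1,1):B a2@(0,4):A a3@(0,3):B a4@(4,0):B a5@(0,2):B

B.BBA
.B...
.....
.....
B....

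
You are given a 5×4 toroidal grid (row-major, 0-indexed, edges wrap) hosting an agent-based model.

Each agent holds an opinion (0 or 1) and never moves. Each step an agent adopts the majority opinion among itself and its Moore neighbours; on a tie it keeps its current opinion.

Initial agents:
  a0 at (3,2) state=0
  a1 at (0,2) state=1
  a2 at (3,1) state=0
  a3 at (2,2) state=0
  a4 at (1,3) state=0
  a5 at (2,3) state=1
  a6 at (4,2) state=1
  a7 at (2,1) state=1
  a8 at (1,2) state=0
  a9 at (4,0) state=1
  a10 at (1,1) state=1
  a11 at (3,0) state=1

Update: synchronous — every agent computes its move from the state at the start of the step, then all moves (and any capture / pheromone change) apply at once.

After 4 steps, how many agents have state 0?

t=1: a0@(3,2):0 a1@(0,2):1 a2@(3,1):1 a3@(2,2):0 a4@(1,3):0 a5@(2,3):0 a6@(4,2):1 a7@(2,1):0 a8@(1,2):1 a9@(4,0):1 a10@(1,1):1 a11@(3,0):1
t=2: a0@(3,2):0 a1@(0,2):1 a2@(3,1):1 a3@(2,2):0 a4@(1,3):0 a5@(2,3):0 a6@(4,2):1 a7@(2,1):1 a8@(1,2):0 a9@(4,0):1 a10@(1,1):1 a11@(3,0):1
t=3: (unchanged — steady state)

5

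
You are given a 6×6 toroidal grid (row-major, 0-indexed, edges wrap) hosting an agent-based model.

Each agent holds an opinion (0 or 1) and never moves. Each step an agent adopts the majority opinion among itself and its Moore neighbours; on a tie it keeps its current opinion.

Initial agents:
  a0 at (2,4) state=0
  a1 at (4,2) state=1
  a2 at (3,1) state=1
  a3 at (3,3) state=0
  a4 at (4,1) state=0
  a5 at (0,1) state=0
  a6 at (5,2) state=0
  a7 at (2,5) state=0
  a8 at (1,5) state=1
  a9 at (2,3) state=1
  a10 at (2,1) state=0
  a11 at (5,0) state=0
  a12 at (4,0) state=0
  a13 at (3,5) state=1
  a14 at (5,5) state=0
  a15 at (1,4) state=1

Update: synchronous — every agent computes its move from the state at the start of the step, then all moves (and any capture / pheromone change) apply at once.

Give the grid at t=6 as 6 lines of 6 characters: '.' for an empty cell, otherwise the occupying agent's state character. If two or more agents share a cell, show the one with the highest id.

.0....
....11
.0.111
.0.0.0
000...
0.0..0

t=1: a0@(2,4):1 a1@(4,2):0 a2@(3,1):0 a3@(3,3):0 a4@(4,1):0 a5@(0,1):0 a6@(5,2):0 a7@(2,5):1 a8@(1,5):1 a9@(2,3):1 a10@(2,1):0 a11@(5,0):0 a12@(4,0):0 a13@(3,5):0 a14@(5,5):0 a15@(1,4):1
t=2: (unchanged — steady state)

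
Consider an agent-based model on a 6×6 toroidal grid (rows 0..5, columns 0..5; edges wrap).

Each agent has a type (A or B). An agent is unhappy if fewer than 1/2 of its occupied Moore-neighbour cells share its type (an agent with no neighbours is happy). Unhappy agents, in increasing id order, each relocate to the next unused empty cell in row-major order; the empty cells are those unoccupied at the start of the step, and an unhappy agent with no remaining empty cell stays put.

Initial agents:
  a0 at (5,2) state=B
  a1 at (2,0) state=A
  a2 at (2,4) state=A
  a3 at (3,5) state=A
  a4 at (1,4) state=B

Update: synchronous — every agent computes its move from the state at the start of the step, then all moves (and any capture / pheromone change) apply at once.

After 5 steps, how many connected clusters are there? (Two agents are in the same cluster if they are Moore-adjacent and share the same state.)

t=1: a0@(5,2):B a1@(2,0):A a2@(2,4):A a3@(3,5):A a4@(0,0):B
t=2: (unchanged — steady state)

3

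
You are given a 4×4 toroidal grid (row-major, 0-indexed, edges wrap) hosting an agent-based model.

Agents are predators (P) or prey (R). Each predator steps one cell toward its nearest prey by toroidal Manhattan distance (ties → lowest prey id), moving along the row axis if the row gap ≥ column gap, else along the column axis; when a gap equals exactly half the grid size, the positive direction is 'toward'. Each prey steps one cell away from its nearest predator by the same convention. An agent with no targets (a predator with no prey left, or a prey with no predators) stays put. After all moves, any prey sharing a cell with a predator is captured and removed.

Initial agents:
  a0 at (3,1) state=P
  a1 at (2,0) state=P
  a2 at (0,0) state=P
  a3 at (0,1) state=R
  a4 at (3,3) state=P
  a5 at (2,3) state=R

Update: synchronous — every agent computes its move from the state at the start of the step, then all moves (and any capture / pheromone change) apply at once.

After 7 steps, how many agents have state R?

2

t=1: a0@(0,1):P a1@(2,3):P a2@(0,1):P a3@(1,1):R a4@(2,3):P a5@(2,2):R
t=2: a0@(1,1):P a1@(2,2):P a2@(1,1):P a3@(2,1):R a4@(2,2):P a5@(2,1):R
t=3: a0@(2,1):P a1@(2,1):P a2@(2,1):P a3@(3,1):R a4@(2,1):P a5@(3,1):R
t=4: a0@(3,1):P a1@(3,1):P a2@(3,1):P a3@(0,1):R a4@(3,1):P a5@(0,1):R
t=5: a0@(0,1):P a1@(0,1):P a2@(0,1):P a3@(1,1):R a4@(0,1):P a5@(1,1):R
t=6: a0@(1,1):P a1@(1,1):P a2@(1,1):P a3@(2,1):R a4@(1,1):P a5@(2,1):R
t=7: a0@(2,1):P a1@(2,1):P a2@(2,1):P a3@(3,1):R a4@(2,1):P a5@(3,1):R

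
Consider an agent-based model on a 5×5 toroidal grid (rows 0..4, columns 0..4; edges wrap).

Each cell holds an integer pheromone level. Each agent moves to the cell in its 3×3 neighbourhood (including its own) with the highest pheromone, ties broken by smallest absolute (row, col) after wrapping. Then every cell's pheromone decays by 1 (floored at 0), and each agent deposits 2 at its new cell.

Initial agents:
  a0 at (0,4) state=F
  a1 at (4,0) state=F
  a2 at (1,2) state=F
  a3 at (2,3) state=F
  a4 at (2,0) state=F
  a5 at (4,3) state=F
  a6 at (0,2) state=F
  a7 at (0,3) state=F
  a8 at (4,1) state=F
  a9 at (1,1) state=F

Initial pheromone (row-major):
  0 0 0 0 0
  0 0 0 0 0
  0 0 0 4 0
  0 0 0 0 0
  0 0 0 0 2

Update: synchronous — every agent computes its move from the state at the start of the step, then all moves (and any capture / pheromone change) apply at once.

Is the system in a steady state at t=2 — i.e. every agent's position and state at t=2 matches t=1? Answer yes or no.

t=1: a0@(4,4) a1@(4,4) a2@(2,3) a3@(2,3) a4@(1,0) a5@(4,4) a6@(0,1) a7@(4,4) a8@(0,0) a9@(0,0) | pheromone: 4 2 0 0 0 / 2 0 0 0 0 / 0 0 0 7 0 / 0 0 0 0 0 / 0 0 0 0 9
t=2: a0@(4,4) a1@(4,4) a2@(2,3) a3@(2,3) a4@(0,0) a5@(4,4) a6@(0,0) a7@(4,4) a8@(4,4) a9@(4,4) | pheromone: 7 1 0 0 0 / 1 0 0 0 0 / 0 0 0 10 0 / 0 0 0 0 0 / 0 0 0 0 20

no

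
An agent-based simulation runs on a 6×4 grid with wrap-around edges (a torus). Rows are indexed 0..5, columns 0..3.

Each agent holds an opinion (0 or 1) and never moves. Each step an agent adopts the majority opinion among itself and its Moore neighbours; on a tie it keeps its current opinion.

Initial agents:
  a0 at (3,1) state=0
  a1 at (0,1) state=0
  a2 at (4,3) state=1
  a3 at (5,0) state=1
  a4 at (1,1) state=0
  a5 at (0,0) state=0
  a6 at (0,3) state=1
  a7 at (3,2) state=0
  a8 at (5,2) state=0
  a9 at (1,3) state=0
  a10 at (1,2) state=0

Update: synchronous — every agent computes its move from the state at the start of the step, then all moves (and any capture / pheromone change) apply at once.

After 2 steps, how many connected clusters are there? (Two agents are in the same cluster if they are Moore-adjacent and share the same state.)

3

t=1: a0@(3,1):0 a1@(0,1):0 a2@(4,3):1 a3@(5,0):1 a4@(1,1):0 a5@(0,0):0 a6@(0,3):0 a7@(3,2):0 a8@(5,2):0 a9@(1,3):0 a10@(1,2):0
t=2: a0@(3,1):0 a1@(0,1):0 a2@(4,3):1 a3@(5,0):0 a4@(1,1):0 a5@(0,0):0 a6@(0,3):0 a7@(3,2):0 a8@(5,2):0 a9@(1,3):0 a10@(1,2):0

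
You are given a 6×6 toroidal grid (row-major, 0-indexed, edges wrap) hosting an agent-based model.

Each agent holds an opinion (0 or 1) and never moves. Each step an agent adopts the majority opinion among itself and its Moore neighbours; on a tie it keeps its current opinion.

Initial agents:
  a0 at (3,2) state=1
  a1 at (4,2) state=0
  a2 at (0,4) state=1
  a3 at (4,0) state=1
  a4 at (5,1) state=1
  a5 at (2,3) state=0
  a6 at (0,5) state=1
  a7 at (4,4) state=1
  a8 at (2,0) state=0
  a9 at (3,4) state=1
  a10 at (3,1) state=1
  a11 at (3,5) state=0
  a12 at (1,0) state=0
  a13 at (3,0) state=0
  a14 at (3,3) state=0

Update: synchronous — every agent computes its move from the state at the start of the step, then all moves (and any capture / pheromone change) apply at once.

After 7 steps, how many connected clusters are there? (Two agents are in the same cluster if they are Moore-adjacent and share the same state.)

t=1: a0@(3,2):0 a1@(4,2):1 a2@(0,4):1 a3@(4,0):1 a4@(5,1):1 a5@(2,3):0 a6@(0,5):1 a7@(4,4):1 a8@(2,0):0 a9@(3,4):0 a10@(3,1):1 a11@(3,5):0 a12@(1,0):0 a13@(3,0):0 a14@(3,3):0
t=2: a0@(3,2):0 a1@(4,2):1 a2@(0,4):1 a3@(4,0):1 a4@(5,1):1 a5@(2,3):0 a6@(0,5):1 a7@(4,4):0 a8@(2,0):0 a9@(3,4):0 a10@(3,1):1 a11@(3,5):0 a12@(1,0):0 a13@(3,0):0 a14@(3,3):0
t=3: (unchanged — steady state)

3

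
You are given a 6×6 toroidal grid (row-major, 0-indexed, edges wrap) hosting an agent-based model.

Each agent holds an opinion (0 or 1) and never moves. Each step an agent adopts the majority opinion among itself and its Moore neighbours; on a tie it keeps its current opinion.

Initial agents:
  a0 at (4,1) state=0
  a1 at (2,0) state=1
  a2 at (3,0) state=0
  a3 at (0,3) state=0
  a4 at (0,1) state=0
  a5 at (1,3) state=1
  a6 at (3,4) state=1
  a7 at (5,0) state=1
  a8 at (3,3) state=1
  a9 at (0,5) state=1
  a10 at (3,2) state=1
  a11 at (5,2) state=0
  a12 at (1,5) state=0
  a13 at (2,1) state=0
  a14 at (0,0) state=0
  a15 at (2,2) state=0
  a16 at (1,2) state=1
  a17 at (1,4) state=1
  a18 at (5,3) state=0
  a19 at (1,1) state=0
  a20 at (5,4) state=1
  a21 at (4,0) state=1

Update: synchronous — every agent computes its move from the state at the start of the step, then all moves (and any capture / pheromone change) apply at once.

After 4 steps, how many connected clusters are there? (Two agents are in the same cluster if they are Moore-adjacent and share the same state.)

3

t=1: a0@(4,1):0 a1@(2,0):0 a2@(3,0):0 a3@(0,3):1 a4@(0,1):0 a5@(1,3):1 a6@(3,4):1 a7@(5,0):1 a8@(3,3):1 a9@(0,5):1 a10@(3,2):0 a11@(5,2):0 a12@(1,5):1 a13@(2,1):0 a14@(0,0):0 a15@(2,2):1 a16@(1,2):0 a17@(1,4):1 a18@(5,3):0 a19@(1,1):0 a20@(5,4):1 a21@(4,0):1
t=2: a0@(4,1):0 a1@(2,0):0 a2@(3,0):0 a3@(0,3):1 a4@(0,1):0 a5@(1,3):1 a6@(3,4):1 a7@(5,0):1 a8@(3,3):1 a9@(0,5):1 a10@(3,2):0 a11@(5,2):0 a12@(1,5):1 a13@(2,1):0 a14@(0,0):0 a15@(2,2):0 a16@(1,2):0 a17@(1,4):1 a18@(5,3):0 a19@(1,1):0 a20@(5,4):1 a21@(4,0):1
t=3: (unchanged — steady state)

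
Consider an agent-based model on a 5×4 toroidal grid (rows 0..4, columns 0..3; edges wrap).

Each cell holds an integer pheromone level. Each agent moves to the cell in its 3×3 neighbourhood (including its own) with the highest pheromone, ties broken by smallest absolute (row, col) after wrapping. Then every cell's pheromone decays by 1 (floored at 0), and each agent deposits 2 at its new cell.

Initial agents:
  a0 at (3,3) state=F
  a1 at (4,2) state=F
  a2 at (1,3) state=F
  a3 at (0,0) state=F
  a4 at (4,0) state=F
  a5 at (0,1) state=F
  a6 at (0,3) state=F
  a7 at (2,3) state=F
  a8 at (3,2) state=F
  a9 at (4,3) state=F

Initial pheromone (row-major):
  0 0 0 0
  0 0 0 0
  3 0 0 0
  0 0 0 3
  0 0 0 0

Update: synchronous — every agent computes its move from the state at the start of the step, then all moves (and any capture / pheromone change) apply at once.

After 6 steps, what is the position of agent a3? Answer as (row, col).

t=1: a0@(2,0) a1@(3,3) a2@(2,0) a3@(0,0) a4@(3,3) a5@(0,0) a6@(0,0) a7@(2,0) a8@(3,3) a9@(3,3) | pheromone: 6 0 0 0 / 0 0 0 0 / 8 0 0 0 / 0 0 0 10 / 0 0 0 0
t=2: a0@(3,3) a1@(3,3) a2@(3,3) a3@(0,0) a4@(3,3) a5@(0,0) a6@(0,0) a7@(3,3) a8@(3,3) a9@(3,3) | pheromone: 11 0 0 0 / 0 0 0 0 / 7 0 0 0 / 0 0 0 23 / 0 0 0 0
t=3: a0@(3,3) a1@(3,3) a2@(3,3) a3@(0,0) a4@(3,3) a5@(0,0) a6@(0,0) a7@(3,3) a8@(3,3) a9@(3,3) | pheromone: 16 0 0 0 / 0 0 0 0 / 6 0 0 0 / 0 0 0 36 / 0 0 0 0
t=4: a0@(3,3) a1@(3,3) a2@(3,3) a3@(0,0) a4@(3,3) a5@(0,0) a6@(0,0) a7@(3,3) a8@(3,3) a9@(3,3) | pheromone: 21 0 0 0 / 0 0 0 0 / 5 0 0 0 / 0 0 0 49 / 0 0 0 0
t=5: a0@(3,3) a1@(3,3) a2@(3,3) a3@(0,0) a4@(3,3) a5@(0,0) a6@(0,0) a7@(3,3) a8@(3,3) a9@(3,3) | pheromone: 26 0 0 0 / 0 0 0 0 / 4 0 0 0 / 0 0 0 62 / 0 0 0 0
t=6: a0@(3,3) a1@(3,3) a2@(3,3) a3@(0,0) a4@(3,3) a5@(0,0) a6@(0,0) a7@(3,3) a8@(3,3) a9@(3,3) | pheromone: 31 0 0 0 / 0 0 0 0 / 3 0 0 0 / 0 0 0 75 / 0 0 0 0

(0, 0)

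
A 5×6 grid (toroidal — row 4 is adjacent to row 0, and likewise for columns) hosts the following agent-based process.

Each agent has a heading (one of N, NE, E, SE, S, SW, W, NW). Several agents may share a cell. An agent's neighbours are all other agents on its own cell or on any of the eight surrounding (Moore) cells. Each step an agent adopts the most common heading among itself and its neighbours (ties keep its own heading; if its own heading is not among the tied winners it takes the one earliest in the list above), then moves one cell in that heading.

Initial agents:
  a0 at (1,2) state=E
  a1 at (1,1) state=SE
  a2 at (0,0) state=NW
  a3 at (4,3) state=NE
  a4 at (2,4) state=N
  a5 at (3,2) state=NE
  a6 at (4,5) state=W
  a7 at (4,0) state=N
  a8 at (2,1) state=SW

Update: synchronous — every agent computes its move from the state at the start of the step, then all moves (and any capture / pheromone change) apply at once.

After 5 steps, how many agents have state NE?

9

t=1: a0@(1,3):E a1@(2,2):SE a2@(4,5):NW a3@(3,4):NE a4@(1,4):N a5@(2,3):NE a6@(4,4):W a7@(3,0):N a8@(3,0):SW
t=2: a0@(1,4):E a1@(3,3):SE a2@(3,4):NW a3@(2,5):NE a4@(0,4):N a5@(1,4):NE a6@(4,3):W a7@(2,0):N a8@(4,5):SW
t=3: a0@(0,5):NE a1@(4,4):SE a2@(2,3):NW a3@(1,0):NE a4@(4,4):N a5@(0,5):NE a6@(4,2):W a7@(1,0):N a8@(0,4):SW
t=4: a0@(4,0):NE a1@(3,5):NE a2@(1,2):NW a3@(0,1):NE a4@(3,5):NE a5@(4,0):NE a6@(4,1):W a7@(0,1):NE a8@(4,5):NE
t=5: a0@(3,1):NE a1@(2,0):NE a2@(0,3):NE a3@(4,2):NE a4@(2,0):NE a5@(3,1):NE a6@(3,2):NE a7@(4,2):NE a8@(3,0):NE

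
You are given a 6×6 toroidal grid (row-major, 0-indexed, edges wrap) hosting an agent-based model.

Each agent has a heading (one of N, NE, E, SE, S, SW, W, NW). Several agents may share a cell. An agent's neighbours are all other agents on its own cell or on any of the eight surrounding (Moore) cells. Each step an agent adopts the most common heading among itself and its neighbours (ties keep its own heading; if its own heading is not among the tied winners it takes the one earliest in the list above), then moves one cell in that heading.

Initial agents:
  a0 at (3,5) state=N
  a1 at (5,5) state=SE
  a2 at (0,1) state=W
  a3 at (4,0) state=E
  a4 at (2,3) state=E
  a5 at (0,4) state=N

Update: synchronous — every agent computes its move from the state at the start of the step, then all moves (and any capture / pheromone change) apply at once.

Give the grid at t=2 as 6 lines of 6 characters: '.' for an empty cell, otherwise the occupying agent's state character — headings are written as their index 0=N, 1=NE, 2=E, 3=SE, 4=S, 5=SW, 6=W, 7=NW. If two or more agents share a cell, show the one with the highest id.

t=1: a0@(2,5):N a1@(0,0):SE a2@(0,0):W a3@(4,1):E a4@(2,4):E a5@(5,4):N
t=2: a0@(1,5):N a1@(1,1):SE a2@(0,5):W a3@(4,2):E a4@(2,5):E a5@(4,4):N

.....6
.3...0
.....2
......
..2.0.
......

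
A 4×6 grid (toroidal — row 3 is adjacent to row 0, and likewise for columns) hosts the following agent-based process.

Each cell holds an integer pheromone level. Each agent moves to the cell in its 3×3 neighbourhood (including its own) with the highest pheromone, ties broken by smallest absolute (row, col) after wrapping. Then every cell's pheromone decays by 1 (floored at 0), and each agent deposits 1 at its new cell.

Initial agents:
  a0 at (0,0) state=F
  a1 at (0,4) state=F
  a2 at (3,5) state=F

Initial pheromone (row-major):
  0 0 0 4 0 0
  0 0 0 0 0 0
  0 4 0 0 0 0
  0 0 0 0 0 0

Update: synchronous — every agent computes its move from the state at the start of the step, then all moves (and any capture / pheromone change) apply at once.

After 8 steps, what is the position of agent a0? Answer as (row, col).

(0, 0)

t=1: a0@(0,0) a1@(0,3) a2@(0,0) | pheromone: 2 0 0 4 0 0 / 0 0 0 0 0 0 / 0 3 0 0 0 0 / 0 0 0 0 0 0
t=2: a0@(0,0) a1@(0,3) a2@(0,0) | pheromone: 3 0 0 4 0 0 / 0 0 0 0 0 0 / 0 2 0 0 0 0 / 0 0 0 0 0 0
t=3: a0@(0,0) a1@(0,3) a2@(0,0) | pheromone: 4 0 0 4 0 0 / 0 0 0 0 0 0 / 0 1 0 0 0 0 / 0 0 0 0 0 0
t=4: a0@(0,0) a1@(0,3) a2@(0,0) | pheromone: 5 0 0 4 0 0 / 0 0 0 0 0 0 / 0 0 0 0 0 0 / 0 0 0 0 0 0
t=5: a0@(0,0) a1@(0,3) a2@(0,0) | pheromone: 6 0 0 4 0 0 / 0 0 0 0 0 0 / 0 0 0 0 0 0 / 0 0 0 0 0 0
t=6: a0@(0,0) a1@(0,3) a2@(0,0) | pheromone: 7 0 0 4 0 0 / 0 0 0 0 0 0 / 0 0 0 0 0 0 / 0 0 0 0 0 0
t=7: a0@(0,0) a1@(0,3) a2@(0,0) | pheromone: 8 0 0 4 0 0 / 0 0 0 0 0 0 / 0 0 0 0 0 0 / 0 0 0 0 0 0
t=8: a0@(0,0) a1@(0,3) a2@(0,0) | pheromone: 9 0 0 4 0 0 / 0 0 0 0 0 0 / 0 0 0 0 0 0 / 0 0 0 0 0 0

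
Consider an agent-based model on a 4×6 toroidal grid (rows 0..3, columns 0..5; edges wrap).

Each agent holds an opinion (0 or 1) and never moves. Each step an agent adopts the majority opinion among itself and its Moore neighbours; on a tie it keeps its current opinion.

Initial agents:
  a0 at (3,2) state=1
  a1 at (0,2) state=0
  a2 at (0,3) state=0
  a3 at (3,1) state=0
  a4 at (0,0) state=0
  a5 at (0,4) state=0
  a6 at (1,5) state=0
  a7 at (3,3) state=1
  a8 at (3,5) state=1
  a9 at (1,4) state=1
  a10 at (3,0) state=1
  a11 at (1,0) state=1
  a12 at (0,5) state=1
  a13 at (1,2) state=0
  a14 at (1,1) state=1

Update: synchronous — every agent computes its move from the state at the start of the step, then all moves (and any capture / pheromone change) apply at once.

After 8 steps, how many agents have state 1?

t=1: a0@(3,2):0 a1@(0,2):0 a2@(0,3):0 a3@(3,1):0 a4@(0,0):1 a5@(0,4):1 a6@(1,5):0 a7@(3,3):0 a8@(3,5):1 a9@(1,4):0 a10@(3,0):1 a11@(1,0):1 a12@(0,5):1 a13@(1,2):0 a14@(1,1):0
t=2: a0@(3,2):0 a1@(0,2):0 a2@(0,3):0 a3@(3,1):0 a4@(0,0):1 a5@(0,4):0 a6@(1,5):1 a7@(3,3):0 a8@(3,5):1 a9@(1,4):0 a10@(3,0):1 a11@(1,0):1 a12@(0,5):1 a13@(1,2):0 a14@(1,1):0
t=3: (unchanged — steady state)

6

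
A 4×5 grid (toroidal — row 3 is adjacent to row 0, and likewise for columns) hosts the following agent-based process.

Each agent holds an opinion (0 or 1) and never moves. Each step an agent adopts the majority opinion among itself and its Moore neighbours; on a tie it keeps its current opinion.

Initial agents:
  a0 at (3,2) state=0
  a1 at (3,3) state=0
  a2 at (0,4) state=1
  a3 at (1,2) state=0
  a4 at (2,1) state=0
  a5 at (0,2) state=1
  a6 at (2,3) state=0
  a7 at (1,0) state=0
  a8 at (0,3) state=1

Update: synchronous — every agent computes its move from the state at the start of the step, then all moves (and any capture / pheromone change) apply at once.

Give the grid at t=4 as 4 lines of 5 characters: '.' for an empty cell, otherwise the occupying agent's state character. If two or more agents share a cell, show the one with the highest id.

..000
0.0..
.0.0.
..00.

t=1: a0@(3,2):0 a1@(3,3):0 a2@(0,4):1 a3@(1,2):0 a4@(2,1):0 a5@(0,2):0 a6@(2,3):0 a7@(1,0):0 a8@(0,3):1
t=2: a0@(3,2):0 a1@(3,3):0 a2@(0,4):1 a3@(1,2):0 a4@(2,1):0 a5@(0,2):0 a6@(2,3):0 a7@(1,0):0 a8@(0,3):0
t=3: a0@(3,2):0 a1@(3,3):0 a2@(0,4):0 a3@(1,2):0 a4@(2,1):0 a5@(0,2):0 a6@(2,3):0 a7@(1,0):0 a8@(0,3):0
t=4: (unchanged — steady state)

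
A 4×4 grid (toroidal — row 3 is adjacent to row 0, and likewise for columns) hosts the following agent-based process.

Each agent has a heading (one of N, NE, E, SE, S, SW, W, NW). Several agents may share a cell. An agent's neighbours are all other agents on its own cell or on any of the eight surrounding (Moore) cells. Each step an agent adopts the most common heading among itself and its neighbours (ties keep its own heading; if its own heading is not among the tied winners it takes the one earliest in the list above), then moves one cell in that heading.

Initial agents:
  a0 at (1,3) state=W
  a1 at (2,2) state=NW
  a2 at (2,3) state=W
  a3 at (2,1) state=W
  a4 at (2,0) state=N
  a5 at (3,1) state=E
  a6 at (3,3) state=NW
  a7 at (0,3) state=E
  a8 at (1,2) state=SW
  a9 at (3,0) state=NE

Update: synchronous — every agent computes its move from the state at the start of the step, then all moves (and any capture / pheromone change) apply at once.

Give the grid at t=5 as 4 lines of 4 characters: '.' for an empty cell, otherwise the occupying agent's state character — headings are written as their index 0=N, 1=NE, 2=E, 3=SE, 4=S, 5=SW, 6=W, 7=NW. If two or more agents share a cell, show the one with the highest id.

..6.
.66.
6666
..66

t=1: a0@(1,2):W a1@(2,1):W a2@(2,2):W a3@(2,0):W a4@(2,3):W a5@(3,2):E a6@(2,2):NW a7@(0,0):E a8@(1,1):W a9@(3,1):E
t=2: a0@(1,1):W a1@(2,0):W a2@(2,1):W a3@(2,3):W a4@(2,2):W a5@(3,1):W a6@(2,1):W a7@(0,1):E a8@(1,0):W a9@(3,2):E
t=3: a0@(1,0):W a1@(2,3):W a2@(2,0):W a3@(2,2):W a4@(2,1):W a5@(3,0):W a6@(2,0):W a7@(0,0):W a8@(1,3):W a9@(3,1):W
t=4: a0@(1,3):W a1@(2,2):W a2@(2,3):W a3@(2,1):W a4@(2,0):W a5@(3,3):W a6@(2,3):W a7@(0,3):W a8@(1,2):W a9@(3,0):W
t=5: a0@(1,2):W a1@(2,1):W a2@(2,2):W a3@(2,0):W a4@(2,3):W a5@(3,2):W a6@(2,2):W a7@(0,2):W a8@(1,1):W a9@(3,3):W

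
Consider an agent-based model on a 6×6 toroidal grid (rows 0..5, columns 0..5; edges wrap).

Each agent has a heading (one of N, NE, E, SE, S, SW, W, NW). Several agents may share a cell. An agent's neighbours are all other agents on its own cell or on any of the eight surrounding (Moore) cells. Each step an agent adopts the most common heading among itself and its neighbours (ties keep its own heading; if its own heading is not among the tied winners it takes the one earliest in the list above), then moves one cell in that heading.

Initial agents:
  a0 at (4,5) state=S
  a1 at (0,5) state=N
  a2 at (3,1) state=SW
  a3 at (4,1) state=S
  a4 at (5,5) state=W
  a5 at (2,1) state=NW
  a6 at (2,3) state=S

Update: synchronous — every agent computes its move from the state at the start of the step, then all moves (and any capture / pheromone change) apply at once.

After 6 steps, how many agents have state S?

6

t=1: a0@(5,5):S a1@(5,5):N a2@(4,0):SW a3@(5,1):S a4@(5,4):W a5@(1,0):NW a6@(3,3):S
t=2: a0@(0,5):S a1@(4,5):N a2@(5,0):S a3@(0,1):S a4@(5,3):W a5@(0,5):NW a6@(4,3):S
t=3: a0@(1,5):S a1@(3,5):N a2@(0,0):S a3@(1,1):S a4@(5,2):W a5@(1,5):S a6@(5,3):S
t=4: a0@(2,5):S a1@(2,5):N a2@(1,0):S a3@(2,1):S a4@(5,1):W a5@(2,5):S a6@(0,3):S
t=5: a0@(3,5):S a1@(3,5):S a2@(2,0):S a3@(3,1):S a4@(5,0):W a5@(3,5):S a6@(1,3):S
t=6: a0@(4,5):S a1@(4,5):S a2@(3,0):S a3@(4,1):S a4@(5,5):W a5@(4,5):S a6@(2,3):S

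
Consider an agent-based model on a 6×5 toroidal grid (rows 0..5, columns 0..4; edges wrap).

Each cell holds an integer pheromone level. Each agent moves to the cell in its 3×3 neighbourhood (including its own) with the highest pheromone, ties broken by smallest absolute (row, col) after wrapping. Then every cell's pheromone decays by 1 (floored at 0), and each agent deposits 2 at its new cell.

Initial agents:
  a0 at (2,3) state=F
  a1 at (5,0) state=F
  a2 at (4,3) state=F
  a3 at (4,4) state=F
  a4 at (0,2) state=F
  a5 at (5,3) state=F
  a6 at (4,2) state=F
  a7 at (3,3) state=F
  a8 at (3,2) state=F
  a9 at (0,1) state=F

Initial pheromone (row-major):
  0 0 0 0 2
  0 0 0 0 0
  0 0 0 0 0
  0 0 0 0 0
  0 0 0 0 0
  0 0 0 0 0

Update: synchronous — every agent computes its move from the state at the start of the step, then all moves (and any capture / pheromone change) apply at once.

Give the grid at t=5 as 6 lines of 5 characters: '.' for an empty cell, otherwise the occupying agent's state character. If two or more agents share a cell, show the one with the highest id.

t=1: a0@(1,2) a1@(0,4) a2@(3,2) a3@(3,0) a4@(0,1) a5@(0,4) a6@(3,1) a7@(2,2) a8@(2,1) a9@(0,0) | pheromone: 2 2 0 0 5 / 0 0 2 0 0 / 0 2 2 0 0 / 2 2 2 0 0 / 0 0 0 0 0 / 0 0 0 0 0
t=2: a0@(0,1) a1@(0,4) a2@(2,1) a3@(2,1) a4@(0,0) a5@(0,4) a6@(2,1) a7@(1,2) a8@(1,2) a9@(0,4) | pheromone: 3 3 0 0 10 / 0 0 5 0 0 / 0 7 1 0 0 / 1 1 1 0 0 / 0 0 0 0 0 / 0 0 0 0 0
t=3: a0@(1,2) a1@(0,4) a2@(2,1) a3@(2,1) a4@(0,4) a5@(0,4) a6@(2,1) a7@(2,1) a8@(2,1) a9@(0,4) | pheromone: 2 2 0 0 17 / 0 0 6 0 0 / 0 16 0 0 0 / 0 0 0 0 0 / 0 0 0 0 0 / 0 0 0 0 0
t=4: a0@(2,1) a1@(0,4) a2@(2,1) a3@(2,1) a4@(0,4) a5@(0,4) a6@(2,1) a7@(2,1) a8@(2,1) a9@(0,4) | pheromone: 1 1 0 0 24 / 0 0 5 0 0 / 0 27 0 0 0 / 0 0 0 0 0 / 0 0 0 0 0 / 0 0 0 0 0
t=5: a0@(2,1) a1@(0,4) a2@(2,1) a3@(2,1) a4@(0,4) a5@(0,4) a6@(2,1) a7@(2,1) a8@(2,1) a9@(0,4) | pheromone: 0 0 0 0 31 / 0 0 4 0 0 / 0 38 0 0 0 / 0 0 0 0 0 / 0 0 0 0 0 / 0 0 0 0 0

....F
.....
.F...
.....
.....
.....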